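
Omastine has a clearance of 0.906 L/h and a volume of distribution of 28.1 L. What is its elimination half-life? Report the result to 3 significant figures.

21.5 hours

k = CL / V = 0.906 / 28.1 = 0.03224 h⁻¹
t½ = ln 2 / k = ln 2 / 0.03224 ≈ 21.5 hours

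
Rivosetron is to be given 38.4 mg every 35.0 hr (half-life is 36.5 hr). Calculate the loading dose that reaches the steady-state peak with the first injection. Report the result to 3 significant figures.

k = ln 2 / 36.5 = 0.01899 hr⁻¹
Accumulation ratio R = 1 / (1 − e^(−kτ)) = 1 / (1 − e^(−0.01899×35.0)) = 1 / (1 − 0.5144) = 2.060
Loading dose = maintenance dose × R = 38.4 × 2.060 ≈ 79.1 mg

79.1 mg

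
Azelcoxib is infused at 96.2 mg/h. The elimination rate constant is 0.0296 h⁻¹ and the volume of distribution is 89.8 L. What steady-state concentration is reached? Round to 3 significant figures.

36.2 mg/L

CL = k · V = 0.0296 × 89.8 = 2.658 L/h
Css = rate / CL = 96.2 / 2.658 ≈ 36.2 mg/L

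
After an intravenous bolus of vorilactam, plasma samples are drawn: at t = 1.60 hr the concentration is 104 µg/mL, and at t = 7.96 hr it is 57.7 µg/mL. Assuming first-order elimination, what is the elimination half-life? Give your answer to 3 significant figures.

k = ln(C₁/C₂) / (t₂ − t₁) = ln(104/57.7) / (7.96 − 1.60)
  = 0.5891 / 6.360 = 0.09263 hr⁻¹
t½ = ln 2 / k = ln 2 / 0.09263 ≈ 7.48 hours

7.48 hours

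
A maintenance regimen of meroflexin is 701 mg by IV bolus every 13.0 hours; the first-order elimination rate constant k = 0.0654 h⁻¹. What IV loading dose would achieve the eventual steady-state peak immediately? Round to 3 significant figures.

Accumulation ratio R = 1 / (1 − e^(−kτ)) = 1 / (1 − e^(−0.06540×13.0)) = 1 / (1 − 0.4273) = 1.746
Loading dose = maintenance dose × R = 701 × 1.746 ≈ 1220 mg

1220 mg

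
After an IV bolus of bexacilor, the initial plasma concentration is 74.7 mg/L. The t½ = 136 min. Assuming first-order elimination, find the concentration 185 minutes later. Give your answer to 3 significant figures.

k = ln 2 / 136 = 0.005097 min⁻¹
C(t) = C₀ e^(−kt) = 74.7 × e^(−0.005097 × 185) = 74.7 × e^(−0.9429) = 74.7 × 0.3895 ≈ 29.1 mg/L

29.1 mg/L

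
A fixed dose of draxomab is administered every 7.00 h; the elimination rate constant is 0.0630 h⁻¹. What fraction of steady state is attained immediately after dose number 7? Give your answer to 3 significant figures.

0.954

f_n = 1 − e^(−nkτ) = 1 − e^(−7 × 0.06300 × 7.00) = 1 − e^(−3.087) = 1 − 0.04564 ≈ 0.954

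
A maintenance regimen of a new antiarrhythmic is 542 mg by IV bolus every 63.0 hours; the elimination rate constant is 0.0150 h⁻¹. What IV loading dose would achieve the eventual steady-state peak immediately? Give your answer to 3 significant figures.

Accumulation ratio R = 1 / (1 − e^(−kτ)) = 1 / (1 − e^(−0.01500×63.0)) = 1 / (1 − 0.3887) = 1.636
Loading dose = maintenance dose × R = 542 × 1.636 ≈ 887 mg

887 mg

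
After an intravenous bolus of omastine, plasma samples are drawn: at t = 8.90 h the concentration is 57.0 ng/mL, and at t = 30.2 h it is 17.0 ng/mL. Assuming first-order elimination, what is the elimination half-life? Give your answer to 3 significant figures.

k = ln(C₁/C₂) / (t₂ − t₁) = ln(57.0/17.0) / (30.2 − 8.90)
  = 1.210 / 21.30 = 0.05680 h⁻¹
t½ = ln 2 / k = ln 2 / 0.05680 ≈ 12.2 hours

12.2 hours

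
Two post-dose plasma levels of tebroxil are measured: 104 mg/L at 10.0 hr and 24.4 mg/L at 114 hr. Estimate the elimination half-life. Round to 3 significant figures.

49.7 hours

k = ln(C₁/C₂) / (t₂ − t₁) = ln(104/24.4) / (114 − 10.0)
  = 1.450 / 104.0 = 0.01394 hr⁻¹
t½ = ln 2 / k = ln 2 / 0.01394 ≈ 49.7 hours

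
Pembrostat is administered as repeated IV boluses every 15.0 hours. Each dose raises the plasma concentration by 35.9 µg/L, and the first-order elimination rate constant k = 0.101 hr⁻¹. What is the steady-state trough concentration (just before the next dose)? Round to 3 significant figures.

Fraction remaining after one interval: e^(−kτ) = e^(−0.1010 × 15.0) = 0.2198
R = 1 / (1 − 0.2198) = 1.282
Css,max = 35.9 × 1.282 = 46.01 µg/L
Css,min = Css,max × e^(−kτ) = 46.01 × 0.2198 ≈ 10.1 µg/L

10.1 µg/L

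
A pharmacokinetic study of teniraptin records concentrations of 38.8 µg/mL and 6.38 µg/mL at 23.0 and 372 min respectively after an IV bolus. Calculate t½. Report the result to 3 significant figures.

k = ln(C₁/C₂) / (t₂ − t₁) = ln(38.8/6.38) / (372 − 23.0)
  = 1.805 / 349.0 = 0.005173 min⁻¹
t½ = ln 2 / k = ln 2 / 0.005173 ≈ 134 minutes

134 minutes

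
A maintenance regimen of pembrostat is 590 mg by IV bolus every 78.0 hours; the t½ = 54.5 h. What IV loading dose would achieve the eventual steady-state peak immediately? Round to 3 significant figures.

k = ln 2 / 54.5 = 0.01272 h⁻¹
Accumulation ratio R = 1 / (1 − e^(−kτ)) = 1 / (1 − e^(−0.01272×78.0)) = 1 / (1 − 0.3708) = 1.589
Loading dose = maintenance dose × R = 590 × 1.589 ≈ 938 mg

938 mg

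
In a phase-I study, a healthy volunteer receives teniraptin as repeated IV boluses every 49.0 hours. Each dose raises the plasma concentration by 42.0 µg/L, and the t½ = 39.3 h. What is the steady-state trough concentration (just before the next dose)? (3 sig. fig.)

k = ln 2 / 39.3 = 0.01764 h⁻¹
Fraction remaining after one interval: e^(−kτ) = e^(−0.01764 × 49.0) = 0.4214
R = 1 / (1 − 0.4214) = 1.728
Css,max = 42.0 × 1.728 = 72.59 µg/L
Css,min = Css,max × e^(−kτ) = 72.59 × 0.4214 ≈ 30.6 µg/L

30.6 µg/L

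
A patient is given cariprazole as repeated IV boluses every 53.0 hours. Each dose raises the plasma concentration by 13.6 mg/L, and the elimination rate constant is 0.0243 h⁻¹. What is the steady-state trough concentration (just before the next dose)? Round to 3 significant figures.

Fraction remaining after one interval: e^(−kτ) = e^(−0.02430 × 53.0) = 0.2758
R = 1 / (1 − 0.2758) = 1.381
Css,max = 13.6 × 1.381 = 18.78 mg/L
Css,min = Css,max × e^(−kτ) = 18.78 × 0.2758 ≈ 5.18 mg/L

5.18 mg/L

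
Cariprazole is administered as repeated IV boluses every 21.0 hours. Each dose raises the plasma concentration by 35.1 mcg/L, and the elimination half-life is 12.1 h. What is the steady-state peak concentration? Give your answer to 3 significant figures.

50.2 mcg/L

k = ln 2 / 12.1 = 0.05728 h⁻¹
Fraction remaining after one interval: e^(−kτ) = e^(−0.05728 × 21.0) = 0.3003
R = 1 / (1 − 0.3003) = 1.429
Css,max = 35.1 × 1.429 ≈ 50.2 mcg/L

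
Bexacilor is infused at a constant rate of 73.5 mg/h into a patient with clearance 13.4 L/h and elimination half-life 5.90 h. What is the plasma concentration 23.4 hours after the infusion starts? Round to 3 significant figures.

5.13 µg/mL

Css = rate / CL = 73.5 / 13.4 = 5.485 µg/mL
k = ln 2 / 5.90 = 0.1175 h⁻¹
C(t) = Css (1 − e^(−kt)) = 5.485 × (1 − e^(−2.749)) = 5.485 × 0.9360 ≈ 5.13 µg/mL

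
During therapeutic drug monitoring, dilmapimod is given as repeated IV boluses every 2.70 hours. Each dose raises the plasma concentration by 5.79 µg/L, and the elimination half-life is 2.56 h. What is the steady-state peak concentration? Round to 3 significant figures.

11.2 µg/L

k = ln 2 / 2.56 = 0.2708 h⁻¹
Fraction remaining after one interval: e^(−kτ) = e^(−0.2708 × 2.70) = 0.4814
R = 1 / (1 − 0.4814) = 1.928
Css,max = 5.79 × 1.928 ≈ 11.2 µg/L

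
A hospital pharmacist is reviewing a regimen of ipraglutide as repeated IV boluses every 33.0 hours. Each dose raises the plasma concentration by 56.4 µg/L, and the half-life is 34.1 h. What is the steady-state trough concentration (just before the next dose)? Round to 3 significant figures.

59.0 µg/L

k = ln 2 / 34.1 = 0.02033 h⁻¹
Fraction remaining after one interval: e^(−kτ) = e^(−0.02033 × 33.0) = 0.5113
R = 1 / (1 − 0.5113) = 2.046
Css,max = 56.4 × 2.046 = 115.4 µg/L
Css,min = Css,max × e^(−kτ) = 115.4 × 0.5113 ≈ 59.0 µg/L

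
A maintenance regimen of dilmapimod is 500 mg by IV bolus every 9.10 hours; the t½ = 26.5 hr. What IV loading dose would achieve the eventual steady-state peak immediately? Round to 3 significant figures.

2360 mg

k = ln 2 / 26.5 = 0.02616 hr⁻¹
Accumulation ratio R = 1 / (1 − e^(−kτ)) = 1 / (1 − e^(−0.02616×9.10)) = 1 / (1 − 0.7882) = 4.721
Loading dose = maintenance dose × R = 500 × 4.721 ≈ 2360 mg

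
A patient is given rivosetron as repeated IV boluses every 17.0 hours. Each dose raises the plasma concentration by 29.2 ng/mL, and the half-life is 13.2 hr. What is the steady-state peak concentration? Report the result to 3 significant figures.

49.5 ng/mL

k = ln 2 / 13.2 = 0.05251 hr⁻¹
Fraction remaining after one interval: e^(−kτ) = e^(−0.05251 × 17.0) = 0.4096
R = 1 / (1 − 0.4096) = 1.694
Css,max = 29.2 × 1.694 ≈ 49.5 ng/mL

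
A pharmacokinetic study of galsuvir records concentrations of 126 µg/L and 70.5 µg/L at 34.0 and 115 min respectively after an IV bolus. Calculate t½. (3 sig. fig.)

96.7 minutes

k = ln(C₁/C₂) / (t₂ − t₁) = ln(126/70.5) / (115 − 34.0)
  = 0.5807 / 81.00 = 0.007169 min⁻¹
t½ = ln 2 / k = ln 2 / 0.007169 ≈ 96.7 minutes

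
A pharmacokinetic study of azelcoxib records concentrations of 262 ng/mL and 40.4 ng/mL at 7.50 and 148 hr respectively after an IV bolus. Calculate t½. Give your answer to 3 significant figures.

k = ln(C₁/C₂) / (t₂ − t₁) = ln(262/40.4) / (148 − 7.50)
  = 1.870 / 140.5 = 0.01331 hr⁻¹
t½ = ln 2 / k = ln 2 / 0.01331 ≈ 52.1 hours

52.1 hours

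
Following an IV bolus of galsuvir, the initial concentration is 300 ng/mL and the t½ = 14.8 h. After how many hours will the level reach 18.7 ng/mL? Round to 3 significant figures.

k = ln 2 / 14.8 = 0.04683 h⁻¹
C(t) = C₀ e^(−kt)  ⇒  t = ln(C₀/C) / k
t = ln(300/18.7) / 0.04683 = 2.775 / 0.04683 ≈ 59.3 hours

59.3 hours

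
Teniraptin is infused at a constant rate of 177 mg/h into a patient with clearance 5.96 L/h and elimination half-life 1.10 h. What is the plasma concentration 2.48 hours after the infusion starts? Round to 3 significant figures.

Css = rate / CL = 177 / 5.96 = 29.70 µg/mL
k = ln 2 / 1.10 = 0.6301 h⁻¹
C(t) = Css (1 − e^(−kt)) = 29.70 × (1 − e^(−1.563)) = 29.70 × 0.7904 ≈ 23.5 µg/mL

23.5 µg/mL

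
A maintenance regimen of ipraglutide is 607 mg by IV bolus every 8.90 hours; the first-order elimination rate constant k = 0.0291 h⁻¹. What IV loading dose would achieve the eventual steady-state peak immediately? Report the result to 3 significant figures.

2660 mg

Accumulation ratio R = 1 / (1 − e^(−kτ)) = 1 / (1 − e^(−0.02910×8.90)) = 1 / (1 − 0.7718) = 4.383
Loading dose = maintenance dose × R = 607 × 4.383 ≈ 2660 mg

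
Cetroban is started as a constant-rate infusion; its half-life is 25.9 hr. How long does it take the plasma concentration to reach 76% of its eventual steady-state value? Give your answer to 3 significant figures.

53.3 hours

k = ln 2 / 25.9 = 0.02676 hr⁻¹
f = 1 − e^(−kt)  ⇒  t = −ln(1 − f) / k
t = −ln(1 − 0.76) / 0.02676 = 1.427 / 0.02676 ≈ 53.3 hours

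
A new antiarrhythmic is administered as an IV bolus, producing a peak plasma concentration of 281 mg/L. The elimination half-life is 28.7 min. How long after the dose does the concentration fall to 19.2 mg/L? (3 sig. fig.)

k = ln 2 / 28.7 = 0.02415 min⁻¹
C(t) = C₀ e^(−kt)  ⇒  t = ln(C₀/C) / k
t = ln(281/19.2) / 0.02415 = 2.683 / 0.02415 ≈ 111 minutes

111 minutes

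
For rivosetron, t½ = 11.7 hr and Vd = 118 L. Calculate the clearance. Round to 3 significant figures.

k = ln 2 / t½ = ln 2 / 11.7 = 0.05924 hr⁻¹
CL = k · V = 0.05924 × 118 ≈ 6.99 L/hr

6.99 L/hr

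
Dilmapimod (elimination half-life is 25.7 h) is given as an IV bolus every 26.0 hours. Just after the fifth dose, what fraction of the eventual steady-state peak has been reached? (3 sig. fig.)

0.970

k = ln 2 / 25.7 = 0.02697 h⁻¹
f_n = 1 − e^(−nkτ) = 1 − e^(−5 × 0.02697 × 26.0) = 1 − e^(−3.506) = 1 − 0.03001 ≈ 0.970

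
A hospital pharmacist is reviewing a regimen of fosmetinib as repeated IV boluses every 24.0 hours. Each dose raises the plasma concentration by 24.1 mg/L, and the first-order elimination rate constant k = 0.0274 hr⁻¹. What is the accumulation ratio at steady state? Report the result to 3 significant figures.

Fraction remaining after one interval: e^(−kτ) = e^(−0.02740 × 24.0) = 0.5181
R = 1 / (1 − 0.5181) = 1 / 0.4819 ≈ 2.08

2.08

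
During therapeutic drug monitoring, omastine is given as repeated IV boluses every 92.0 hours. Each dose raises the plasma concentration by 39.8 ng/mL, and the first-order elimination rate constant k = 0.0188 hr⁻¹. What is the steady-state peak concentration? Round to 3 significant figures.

48.4 ng/mL

Fraction remaining after one interval: e^(−kτ) = e^(−0.01880 × 92.0) = 0.1774
R = 1 / (1 − 0.1774) = 1.216
Css,max = 39.8 × 1.216 ≈ 48.4 ng/mL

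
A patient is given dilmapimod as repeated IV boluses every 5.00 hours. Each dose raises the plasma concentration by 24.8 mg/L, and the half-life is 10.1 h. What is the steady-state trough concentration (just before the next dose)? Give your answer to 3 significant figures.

60.6 mg/L

k = ln 2 / 10.1 = 0.06863 h⁻¹
Fraction remaining after one interval: e^(−kτ) = e^(−0.06863 × 5.00) = 0.7095
R = 1 / (1 − 0.7095) = 3.443
Css,max = 24.8 × 3.443 = 85.38 mg/L
Css,min = Css,max × e^(−kτ) = 85.38 × 0.7095 ≈ 60.6 mg/L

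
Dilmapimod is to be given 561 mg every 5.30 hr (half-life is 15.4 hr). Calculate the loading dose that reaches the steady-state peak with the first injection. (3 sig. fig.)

k = ln 2 / 15.4 = 0.04501 hr⁻¹
Accumulation ratio R = 1 / (1 − e^(−kτ)) = 1 / (1 − e^(−0.04501×5.30)) = 1 / (1 − 0.7878) = 4.712
Loading dose = maintenance dose × R = 561 × 4.712 ≈ 2640 mg

2640 mg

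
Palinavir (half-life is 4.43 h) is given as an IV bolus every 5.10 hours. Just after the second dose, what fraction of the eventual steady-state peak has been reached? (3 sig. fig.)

0.797

k = ln 2 / 4.43 = 0.1565 h⁻¹
f_n = 1 − e^(−nkτ) = 1 − e^(−2 × 0.1565 × 5.10) = 1 − e^(−1.596) = 1 − 0.2027 ≈ 0.797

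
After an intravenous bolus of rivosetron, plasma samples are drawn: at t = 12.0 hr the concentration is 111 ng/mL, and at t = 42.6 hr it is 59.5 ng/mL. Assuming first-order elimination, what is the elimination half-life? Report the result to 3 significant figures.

k = ln(C₁/C₂) / (t₂ − t₁) = ln(111/59.5) / (42.6 − 12.0)
  = 0.6236 / 30.60 = 0.02038 hr⁻¹
t½ = ln 2 / k = ln 2 / 0.02038 ≈ 34.0 hours

34.0 hours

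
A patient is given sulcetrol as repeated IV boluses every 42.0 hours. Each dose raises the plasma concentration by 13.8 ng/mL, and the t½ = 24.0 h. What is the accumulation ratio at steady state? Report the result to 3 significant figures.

k = ln 2 / 24.0 = 0.02888 h⁻¹
Fraction remaining after one interval: e^(−kτ) = e^(−0.02888 × 42.0) = 0.2973
R = 1 / (1 − 0.2973) = 1 / 0.7027 ≈ 1.42

1.42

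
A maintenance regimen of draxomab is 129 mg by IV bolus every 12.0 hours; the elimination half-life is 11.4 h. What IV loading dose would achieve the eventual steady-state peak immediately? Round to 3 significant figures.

249 mg

k = ln 2 / 11.4 = 0.06080 h⁻¹
Accumulation ratio R = 1 / (1 − e^(−kτ)) = 1 / (1 − e^(−0.06080×12.0)) = 1 / (1 − 0.4821) = 1.931
Loading dose = maintenance dose × R = 129 × 1.931 ≈ 249 mg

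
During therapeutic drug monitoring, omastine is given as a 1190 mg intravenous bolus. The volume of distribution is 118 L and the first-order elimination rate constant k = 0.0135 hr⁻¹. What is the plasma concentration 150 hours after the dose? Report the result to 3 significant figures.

1.33 mg/L

C₀ = dose / V = 1190 / 118 = 10.08 mg/L
C(t) = C₀ e^(−kt) = 10.08 × e^(−0.01350 × 150) = 10.08 × e^(−2.025) = 10.08 × 0.1320 ≈ 1.33 mg/L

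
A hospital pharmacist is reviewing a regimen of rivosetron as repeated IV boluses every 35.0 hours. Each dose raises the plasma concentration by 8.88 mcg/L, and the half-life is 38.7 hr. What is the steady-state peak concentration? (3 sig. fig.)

k = ln 2 / 38.7 = 0.01791 hr⁻¹
Fraction remaining after one interval: e^(−kτ) = e^(−0.01791 × 35.0) = 0.5343
R = 1 / (1 − 0.5343) = 2.147
Css,max = 8.88 × 2.147 ≈ 19.1 mcg/L

19.1 mcg/L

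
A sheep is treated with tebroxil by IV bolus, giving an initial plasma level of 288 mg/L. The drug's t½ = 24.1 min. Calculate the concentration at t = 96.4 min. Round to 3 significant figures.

18.0 mg/L

k = ln 2 / 24.1 = 0.02876 min⁻¹
96.4 min is 4.000 half-lives, so C = 288 × (1/2)^4.000 = 288 × 0.06250 ≈ 18.0 mg/L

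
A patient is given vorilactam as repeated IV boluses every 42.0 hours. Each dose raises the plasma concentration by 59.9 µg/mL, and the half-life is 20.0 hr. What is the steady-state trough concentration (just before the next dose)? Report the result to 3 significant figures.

18.2 µg/mL

k = ln 2 / 20.0 = 0.03466 hr⁻¹
Fraction remaining after one interval: e^(−kτ) = e^(−0.03466 × 42.0) = 0.2333
R = 1 / (1 − 0.2333) = 1.304
Css,max = 59.9 × 1.304 = 78.12 µg/mL
Css,min = Css,max × e^(−kτ) = 78.12 × 0.2333 ≈ 18.2 µg/mL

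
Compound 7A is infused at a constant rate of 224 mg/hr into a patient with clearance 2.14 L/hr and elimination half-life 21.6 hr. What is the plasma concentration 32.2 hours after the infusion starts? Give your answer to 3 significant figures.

Css = rate / CL = 224 / 2.14 = 104.7 µg/mL
k = ln 2 / 21.6 = 0.03209 hr⁻¹
C(t) = Css (1 − e^(−kt)) = 104.7 × (1 − e^(−1.033)) = 104.7 × 0.6442 ≈ 67.4 µg/mL

67.4 µg/mL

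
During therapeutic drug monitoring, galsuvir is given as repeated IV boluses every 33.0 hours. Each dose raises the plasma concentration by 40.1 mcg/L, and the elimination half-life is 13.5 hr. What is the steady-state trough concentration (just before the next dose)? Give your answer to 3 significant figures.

k = ln 2 / 13.5 = 0.05134 hr⁻¹
Fraction remaining after one interval: e^(−kτ) = e^(−0.05134 × 33.0) = 0.1837
R = 1 / (1 − 0.1837) = 1.225
Css,max = 40.1 × 1.225 = 49.13 mcg/L
Css,min = Css,max × e^(−kτ) = 49.13 × 0.1837 ≈ 9.03 mcg/L

9.03 mcg/L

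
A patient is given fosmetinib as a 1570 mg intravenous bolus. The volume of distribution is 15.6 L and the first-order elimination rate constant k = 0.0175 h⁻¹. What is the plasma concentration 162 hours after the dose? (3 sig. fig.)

5.91 mg/L

C₀ = dose / V = 1570 / 15.6 = 100.6 mg/L
C(t) = C₀ e^(−kt) = 100.6 × e^(−0.01750 × 162) = 100.6 × e^(−2.835) = 100.6 × 0.05872 ≈ 5.91 mg/L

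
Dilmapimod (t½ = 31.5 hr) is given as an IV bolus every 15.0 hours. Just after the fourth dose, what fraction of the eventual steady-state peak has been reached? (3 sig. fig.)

0.733

k = ln 2 / 31.5 = 0.02200 hr⁻¹
f_n = 1 − e^(−nkτ) = 1 − e^(−4 × 0.02200 × 15.0) = 1 − e^(−1.320) = 1 − 0.2671 ≈ 0.733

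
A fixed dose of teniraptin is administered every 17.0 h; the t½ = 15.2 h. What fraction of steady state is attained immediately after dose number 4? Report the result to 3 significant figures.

k = ln 2 / 15.2 = 0.04560 h⁻¹
f_n = 1 − e^(−nkτ) = 1 − e^(−4 × 0.04560 × 17.0) = 1 − e^(−3.101) = 1 − 0.04501 ≈ 0.955

0.955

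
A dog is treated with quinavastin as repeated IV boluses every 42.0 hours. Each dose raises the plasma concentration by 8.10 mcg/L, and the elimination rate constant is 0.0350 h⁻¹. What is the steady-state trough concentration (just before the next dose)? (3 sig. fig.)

Fraction remaining after one interval: e^(−kτ) = e^(−0.03500 × 42.0) = 0.2299
R = 1 / (1 − 0.2299) = 1.299
Css,max = 8.10 × 1.299 = 10.52 mcg/L
Css,min = Css,max × e^(−kτ) = 10.52 × 0.2299 ≈ 2.42 mcg/L

2.42 mcg/L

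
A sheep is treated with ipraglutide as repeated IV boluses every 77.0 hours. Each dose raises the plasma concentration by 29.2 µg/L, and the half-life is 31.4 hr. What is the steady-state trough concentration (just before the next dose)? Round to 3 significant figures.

6.53 µg/L

k = ln 2 / 31.4 = 0.02207 hr⁻¹
Fraction remaining after one interval: e^(−kτ) = e^(−0.02207 × 77.0) = 0.1827
R = 1 / (1 − 0.1827) = 1.224
Css,max = 29.2 × 1.224 = 35.73 µg/L
Css,min = Css,max × e^(−kτ) = 35.73 × 0.1827 ≈ 6.53 µg/L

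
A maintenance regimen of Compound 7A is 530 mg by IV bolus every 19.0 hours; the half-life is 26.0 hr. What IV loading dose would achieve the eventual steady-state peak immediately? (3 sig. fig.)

1330 mg

k = ln 2 / 26.0 = 0.02666 hr⁻¹
Accumulation ratio R = 1 / (1 − e^(−kτ)) = 1 / (1 − e^(−0.02666×19.0)) = 1 / (1 − 0.6026) = 2.516
Loading dose = maintenance dose × R = 530 × 2.516 ≈ 1330 mg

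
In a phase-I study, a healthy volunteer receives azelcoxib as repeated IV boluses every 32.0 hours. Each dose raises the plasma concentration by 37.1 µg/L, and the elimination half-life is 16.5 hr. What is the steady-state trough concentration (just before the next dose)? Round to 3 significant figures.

k = ln 2 / 16.5 = 0.04201 hr⁻¹
Fraction remaining after one interval: e^(−kτ) = e^(−0.04201 × 32.0) = 0.2607
R = 1 / (1 − 0.2607) = 1.353
Css,max = 37.1 × 1.353 = 50.18 µg/L
Css,min = Css,max × e^(−kτ) = 50.18 × 0.2607 ≈ 13.1 µg/L

13.1 µg/L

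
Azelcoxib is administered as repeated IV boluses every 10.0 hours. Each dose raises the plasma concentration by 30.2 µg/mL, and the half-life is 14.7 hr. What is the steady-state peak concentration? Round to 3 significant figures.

k = ln 2 / 14.7 = 0.04715 hr⁻¹
Fraction remaining after one interval: e^(−kτ) = e^(−0.04715 × 10.0) = 0.6240
R = 1 / (1 − 0.6240) = 2.660
Css,max = 30.2 × 2.660 ≈ 80.3 µg/mL

80.3 µg/mL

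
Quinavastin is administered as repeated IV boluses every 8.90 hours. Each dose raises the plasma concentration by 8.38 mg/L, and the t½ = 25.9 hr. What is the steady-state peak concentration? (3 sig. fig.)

39.5 mg/L

k = ln 2 / 25.9 = 0.02676 hr⁻¹
Fraction remaining after one interval: e^(−kτ) = e^(−0.02676 × 8.90) = 0.7881
R = 1 / (1 − 0.7881) = 4.718
Css,max = 8.38 × 4.718 ≈ 39.5 mg/L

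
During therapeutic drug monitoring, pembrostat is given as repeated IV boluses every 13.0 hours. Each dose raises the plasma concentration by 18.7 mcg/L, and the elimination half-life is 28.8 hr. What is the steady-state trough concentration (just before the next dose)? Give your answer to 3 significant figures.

k = ln 2 / 28.8 = 0.02407 hr⁻¹
Fraction remaining after one interval: e^(−kτ) = e^(−0.02407 × 13.0) = 0.7313
R = 1 / (1 − 0.7313) = 3.722
Css,max = 18.7 × 3.722 = 69.60 mcg/L
Css,min = Css,max × e^(−kτ) = 69.60 × 0.7313 ≈ 50.9 mcg/L

50.9 mcg/L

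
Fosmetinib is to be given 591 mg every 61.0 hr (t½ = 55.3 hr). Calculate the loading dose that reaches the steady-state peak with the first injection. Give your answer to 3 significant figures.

k = ln 2 / 55.3 = 0.01253 hr⁻¹
Accumulation ratio R = 1 / (1 − e^(−kτ)) = 1 / (1 − e^(−0.01253×61.0)) = 1 / (1 − 0.4655) = 1.871
Loading dose = maintenance dose × R = 591 × 1.871 ≈ 1110 mg

1110 mg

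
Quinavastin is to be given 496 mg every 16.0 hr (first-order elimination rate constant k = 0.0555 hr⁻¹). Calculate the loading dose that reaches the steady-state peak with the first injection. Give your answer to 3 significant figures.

Accumulation ratio R = 1 / (1 − e^(−kτ)) = 1 / (1 − e^(−0.05550×16.0)) = 1 / (1 − 0.4115) = 1.699
Loading dose = maintenance dose × R = 496 × 1.699 ≈ 843 mg

843 mg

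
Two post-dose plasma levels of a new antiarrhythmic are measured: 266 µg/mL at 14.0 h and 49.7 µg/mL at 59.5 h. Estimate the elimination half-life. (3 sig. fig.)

k = ln(C₁/C₂) / (t₂ − t₁) = ln(266/49.7) / (59.5 − 14.0)
  = 1.677 / 45.50 = 0.03687 h⁻¹
t½ = ln 2 / k = ln 2 / 0.03687 ≈ 18.8 hours

18.8 hours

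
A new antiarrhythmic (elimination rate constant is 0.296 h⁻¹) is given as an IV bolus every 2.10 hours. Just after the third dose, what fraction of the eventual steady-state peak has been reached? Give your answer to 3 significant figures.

f_n = 1 − e^(−nkτ) = 1 − e^(−3 × 0.2960 × 2.10) = 1 − e^(−1.865) = 1 − 0.1549 ≈ 0.845

0.845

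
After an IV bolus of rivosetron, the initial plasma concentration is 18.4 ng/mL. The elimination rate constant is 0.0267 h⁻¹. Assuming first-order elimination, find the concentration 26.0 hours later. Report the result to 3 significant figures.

C(t) = C₀ e^(−kt) = 18.4 × e^(−0.02670 × 26.0) = 18.4 × e^(−0.6942) = 18.4 × 0.4995 ≈ 9.19 ng/mL

9.19 ng/mL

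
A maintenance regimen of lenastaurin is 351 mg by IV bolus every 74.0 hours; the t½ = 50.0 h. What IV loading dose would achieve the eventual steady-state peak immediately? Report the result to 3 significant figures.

k = ln 2 / 50.0 = 0.01386 h⁻¹
Accumulation ratio R = 1 / (1 − e^(−kτ)) = 1 / (1 − e^(−0.01386×74.0)) = 1 / (1 − 0.3585) = 1.559
Loading dose = maintenance dose × R = 351 × 1.559 ≈ 547 mg

547 mg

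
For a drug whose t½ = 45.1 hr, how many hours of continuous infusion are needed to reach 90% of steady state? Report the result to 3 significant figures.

150 hours

k = ln 2 / 45.1 = 0.01537 hr⁻¹
f = 1 − e^(−kt)  ⇒  t = −ln(1 − f) / k
t = −ln(1 − 0.9) / 0.01537 = 2.303 / 0.01537 ≈ 150 hours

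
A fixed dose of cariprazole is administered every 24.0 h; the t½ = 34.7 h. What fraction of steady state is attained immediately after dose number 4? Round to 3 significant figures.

k = ln 2 / 34.7 = 0.01998 h⁻¹
f_n = 1 − e^(−nkτ) = 1 − e^(−4 × 0.01998 × 24.0) = 1 − e^(−1.918) = 1 − 0.1470 ≈ 0.853

0.853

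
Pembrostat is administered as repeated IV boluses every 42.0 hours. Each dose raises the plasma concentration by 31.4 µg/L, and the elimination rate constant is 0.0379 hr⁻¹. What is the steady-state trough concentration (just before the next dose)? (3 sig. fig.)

Fraction remaining after one interval: e^(−kτ) = e^(−0.03790 × 42.0) = 0.2036
R = 1 / (1 − 0.2036) = 1.256
Css,max = 31.4 × 1.256 = 39.43 µg/L
Css,min = Css,max × e^(−kτ) = 39.43 × 0.2036 ≈ 8.03 µg/L

8.03 µg/L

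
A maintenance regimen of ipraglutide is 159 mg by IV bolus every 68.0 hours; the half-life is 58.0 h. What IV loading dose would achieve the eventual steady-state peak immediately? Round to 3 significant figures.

k = ln 2 / 58.0 = 0.01195 h⁻¹
Accumulation ratio R = 1 / (1 − e^(−kτ)) = 1 / (1 − e^(−0.01195×68.0)) = 1 / (1 − 0.4437) = 1.798
Loading dose = maintenance dose × R = 159 × 1.798 ≈ 286 mg

286 mg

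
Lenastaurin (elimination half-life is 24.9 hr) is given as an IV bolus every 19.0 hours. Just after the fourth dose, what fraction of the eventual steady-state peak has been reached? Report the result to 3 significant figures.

0.879

k = ln 2 / 24.9 = 0.02784 hr⁻¹
f_n = 1 − e^(−nkτ) = 1 − e^(−4 × 0.02784 × 19.0) = 1 − e^(−2.116) = 1 − 0.1206 ≈ 0.879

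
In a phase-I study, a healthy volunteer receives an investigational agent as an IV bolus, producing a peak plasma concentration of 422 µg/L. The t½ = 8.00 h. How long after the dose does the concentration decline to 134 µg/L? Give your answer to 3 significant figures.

k = ln 2 / 8.00 = 0.08664 h⁻¹
C(t) = C₀ e^(−kt)  ⇒  t = ln(C₀/C) / k
t = ln(422/134) / 0.08664 = 1.147 / 0.08664 ≈ 13.2 hours

13.2 hours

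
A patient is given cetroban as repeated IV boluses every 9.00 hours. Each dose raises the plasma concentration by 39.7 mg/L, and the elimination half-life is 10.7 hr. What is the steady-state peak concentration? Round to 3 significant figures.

89.9 mg/L

k = ln 2 / 10.7 = 0.06478 hr⁻¹
Fraction remaining after one interval: e^(−kτ) = e^(−0.06478 × 9.00) = 0.5582
R = 1 / (1 − 0.5582) = 2.264
Css,max = 39.7 × 2.264 ≈ 89.9 mg/L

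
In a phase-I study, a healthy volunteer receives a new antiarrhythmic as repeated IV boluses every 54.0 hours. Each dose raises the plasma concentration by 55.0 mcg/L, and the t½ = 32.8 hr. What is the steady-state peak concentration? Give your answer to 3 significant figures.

80.8 mcg/L

k = ln 2 / 32.8 = 0.02113 hr⁻¹
Fraction remaining after one interval: e^(−kτ) = e^(−0.02113 × 54.0) = 0.3194
R = 1 / (1 − 0.3194) = 1.469
Css,max = 55.0 × 1.469 ≈ 80.8 mcg/L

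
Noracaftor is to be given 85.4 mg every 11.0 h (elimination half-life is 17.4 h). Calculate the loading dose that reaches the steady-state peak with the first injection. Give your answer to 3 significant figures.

k = ln 2 / 17.4 = 0.03984 h⁻¹
Accumulation ratio R = 1 / (1 − e^(−kτ)) = 1 / (1 − e^(−0.03984×11.0)) = 1 / (1 − 0.6452) = 2.818
Loading dose = maintenance dose × R = 85.4 × 2.818 ≈ 241 mg

241 mg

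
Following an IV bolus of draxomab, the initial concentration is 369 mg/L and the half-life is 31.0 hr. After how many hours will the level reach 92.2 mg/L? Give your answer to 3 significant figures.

k = ln 2 / 31.0 = 0.02236 hr⁻¹
C(t) = C₀ e^(−kt)  ⇒  t = ln(C₀/C) / k
t = ln(369/92.2) / 0.02236 = 1.387 / 0.02236 ≈ 62.0 hours

62.0 hours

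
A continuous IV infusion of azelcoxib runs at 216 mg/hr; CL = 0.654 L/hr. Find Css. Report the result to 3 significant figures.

330 µg/mL

Css = infusion rate / CL = 216 / 0.654 ≈ 330 µg/mL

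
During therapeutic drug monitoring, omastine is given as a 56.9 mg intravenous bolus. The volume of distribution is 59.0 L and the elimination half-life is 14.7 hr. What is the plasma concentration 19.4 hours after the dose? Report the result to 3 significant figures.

0.386 mg/L

C₀ = dose / V = 56.9 / 59.0 = 0.9644 mg/L
k = ln 2 / 14.7 = 0.04715 hr⁻¹
C(t) = C₀ e^(−kt) = 0.9644 × e^(−0.04715 × 19.4) = 0.9644 × e^(−0.9148) = 0.9644 × 0.4006 ≈ 0.386 mg/L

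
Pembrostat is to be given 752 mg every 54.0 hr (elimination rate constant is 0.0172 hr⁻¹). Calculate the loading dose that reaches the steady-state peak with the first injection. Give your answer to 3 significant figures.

1240 mg

Accumulation ratio R = 1 / (1 − e^(−kτ)) = 1 / (1 − e^(−0.01720×54.0)) = 1 / (1 − 0.3950) = 1.653
Loading dose = maintenance dose × R = 752 × 1.653 ≈ 1240 mg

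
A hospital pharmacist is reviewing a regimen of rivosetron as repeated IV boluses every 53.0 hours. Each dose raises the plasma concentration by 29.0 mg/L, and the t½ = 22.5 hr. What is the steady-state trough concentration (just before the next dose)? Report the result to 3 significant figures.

k = ln 2 / 22.5 = 0.03081 hr⁻¹
Fraction remaining after one interval: e^(−kτ) = e^(−0.03081 × 53.0) = 0.1954
R = 1 / (1 − 0.1954) = 1.243
Css,max = 29.0 × 1.243 = 36.04 mg/L
Css,min = Css,max × e^(−kτ) = 36.04 × 0.1954 ≈ 7.04 mg/L

7.04 mg/L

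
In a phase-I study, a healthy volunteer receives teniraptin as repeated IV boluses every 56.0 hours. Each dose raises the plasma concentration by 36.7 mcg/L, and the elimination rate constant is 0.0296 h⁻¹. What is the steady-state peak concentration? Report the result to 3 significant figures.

Fraction remaining after one interval: e^(−kτ) = e^(−0.02960 × 56.0) = 0.1906
R = 1 / (1 − 0.1906) = 1.235
Css,max = 36.7 × 1.235 ≈ 45.3 mcg/L

45.3 mcg/L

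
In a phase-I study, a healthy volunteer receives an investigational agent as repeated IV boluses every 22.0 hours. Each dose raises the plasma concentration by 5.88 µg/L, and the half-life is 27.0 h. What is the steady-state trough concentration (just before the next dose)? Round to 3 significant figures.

7.75 µg/L

k = ln 2 / 27.0 = 0.02567 h⁻¹
Fraction remaining after one interval: e^(−kτ) = e^(−0.02567 × 22.0) = 0.5685
R = 1 / (1 − 0.5685) = 2.317
Css,max = 5.88 × 2.317 = 13.63 µg/L
Css,min = Css,max × e^(−kτ) = 13.63 × 0.5685 ≈ 7.75 µg/L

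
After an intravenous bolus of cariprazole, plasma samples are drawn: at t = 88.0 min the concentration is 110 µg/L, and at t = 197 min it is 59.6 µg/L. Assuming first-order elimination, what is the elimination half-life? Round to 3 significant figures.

k = ln(C₁/C₂) / (t₂ − t₁) = ln(110/59.6) / (197 − 88.0)
  = 0.6128 / 109.0 = 0.005622 min⁻¹
t½ = ln 2 / k = ln 2 / 0.005622 ≈ 123 minutes

123 minutes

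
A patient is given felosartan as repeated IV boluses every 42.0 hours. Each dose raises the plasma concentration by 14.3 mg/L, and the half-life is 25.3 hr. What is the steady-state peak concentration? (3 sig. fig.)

20.9 mg/L

k = ln 2 / 25.3 = 0.02740 hr⁻¹
Fraction remaining after one interval: e^(−kτ) = e^(−0.02740 × 42.0) = 0.3164
R = 1 / (1 − 0.3164) = 1.463
Css,max = 14.3 × 1.463 ≈ 20.9 mg/L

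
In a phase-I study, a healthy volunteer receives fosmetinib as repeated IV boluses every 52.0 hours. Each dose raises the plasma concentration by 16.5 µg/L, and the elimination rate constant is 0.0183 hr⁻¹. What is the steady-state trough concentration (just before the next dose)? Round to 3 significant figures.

10.4 µg/L

Fraction remaining after one interval: e^(−kτ) = e^(−0.01830 × 52.0) = 0.3861
R = 1 / (1 − 0.3861) = 1.629
Css,max = 16.5 × 1.629 = 26.88 µg/L
Css,min = Css,max × e^(−kτ) = 26.88 × 0.3861 ≈ 10.4 µg/L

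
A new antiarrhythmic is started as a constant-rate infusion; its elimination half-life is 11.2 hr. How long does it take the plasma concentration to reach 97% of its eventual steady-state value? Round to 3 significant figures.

k = ln 2 / 11.2 = 0.06189 hr⁻¹
f = 1 − e^(−kt)  ⇒  t = −ln(1 − f) / k
t = −ln(1 − 0.97) / 0.06189 = 3.507 / 0.06189 ≈ 56.7 hours

56.7 hours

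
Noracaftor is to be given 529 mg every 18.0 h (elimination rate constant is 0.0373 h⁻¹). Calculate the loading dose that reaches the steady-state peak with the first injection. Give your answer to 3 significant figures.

Accumulation ratio R = 1 / (1 − e^(−kτ)) = 1 / (1 − e^(−0.03730×18.0)) = 1 / (1 − 0.5110) = 2.045
Loading dose = maintenance dose × R = 529 × 2.045 ≈ 1080 mg

1080 mg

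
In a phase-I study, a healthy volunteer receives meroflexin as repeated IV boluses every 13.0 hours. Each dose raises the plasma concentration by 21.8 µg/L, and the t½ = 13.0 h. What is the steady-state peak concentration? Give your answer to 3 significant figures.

k = ln 2 / 13.0 = 0.05332 h⁻¹
Fraction remaining after one interval: e^(−kτ) = e^(−0.05332 × 13.0) = 0.5000
R = 1 / (1 − 0.5000) = 2.000
Css,max = 21.8 × 2.000 ≈ 43.6 µg/L

43.6 µg/L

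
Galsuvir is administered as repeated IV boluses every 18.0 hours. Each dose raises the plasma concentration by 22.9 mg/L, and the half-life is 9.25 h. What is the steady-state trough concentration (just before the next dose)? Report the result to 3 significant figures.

8.03 mg/L

k = ln 2 / 9.25 = 0.07493 h⁻¹
Fraction remaining after one interval: e^(−kτ) = e^(−0.07493 × 18.0) = 0.2595
R = 1 / (1 − 0.2595) = 1.351
Css,max = 22.9 × 1.351 = 30.93 mg/L
Css,min = Css,max × e^(−kτ) = 30.93 × 0.2595 ≈ 8.03 mg/L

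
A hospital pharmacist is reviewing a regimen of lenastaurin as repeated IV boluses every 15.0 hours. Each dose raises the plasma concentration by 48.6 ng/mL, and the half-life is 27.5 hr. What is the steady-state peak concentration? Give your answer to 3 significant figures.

154 ng/mL

k = ln 2 / 27.5 = 0.02521 hr⁻¹
Fraction remaining after one interval: e^(−kτ) = e^(−0.02521 × 15.0) = 0.6852
R = 1 / (1 − 0.6852) = 3.176
Css,max = 48.6 × 3.176 ≈ 154 ng/mL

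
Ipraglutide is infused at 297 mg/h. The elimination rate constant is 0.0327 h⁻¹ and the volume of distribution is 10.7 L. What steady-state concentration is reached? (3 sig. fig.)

849 mg/L

CL = k · V = 0.0327 × 10.7 = 0.3499 L/h
Css = rate / CL = 297 / 0.3499 ≈ 849 mg/L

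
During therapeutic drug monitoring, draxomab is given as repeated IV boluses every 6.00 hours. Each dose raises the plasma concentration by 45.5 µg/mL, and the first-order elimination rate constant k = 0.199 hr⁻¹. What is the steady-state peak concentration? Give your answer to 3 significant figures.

65.3 µg/mL

Fraction remaining after one interval: e^(−kτ) = e^(−0.1990 × 6.00) = 0.3030
R = 1 / (1 − 0.3030) = 1.435
Css,max = 45.5 × 1.435 ≈ 65.3 µg/mL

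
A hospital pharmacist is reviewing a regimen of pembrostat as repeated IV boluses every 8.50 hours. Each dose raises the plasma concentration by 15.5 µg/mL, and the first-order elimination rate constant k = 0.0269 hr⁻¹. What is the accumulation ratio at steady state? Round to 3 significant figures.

Fraction remaining after one interval: e^(−kτ) = e^(−0.02690 × 8.50) = 0.7956
R = 1 / (1 − 0.7956) = 1 / 0.2044 ≈ 4.89

4.89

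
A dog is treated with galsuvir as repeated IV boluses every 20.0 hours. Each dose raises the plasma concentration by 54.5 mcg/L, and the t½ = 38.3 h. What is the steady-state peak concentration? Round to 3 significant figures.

179 mcg/L

k = ln 2 / 38.3 = 0.01810 h⁻¹
Fraction remaining after one interval: e^(−kτ) = e^(−0.01810 × 20.0) = 0.6963
R = 1 / (1 − 0.6963) = 3.293
Css,max = 54.5 × 3.293 ≈ 179 mcg/L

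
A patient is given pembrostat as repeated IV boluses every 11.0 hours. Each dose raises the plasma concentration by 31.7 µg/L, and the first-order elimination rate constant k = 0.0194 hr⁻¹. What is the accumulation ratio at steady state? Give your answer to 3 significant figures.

5.20

Fraction remaining after one interval: e^(−kτ) = e^(−0.01940 × 11.0) = 0.8078
R = 1 / (1 − 0.8078) = 1 / 0.1922 ≈ 5.20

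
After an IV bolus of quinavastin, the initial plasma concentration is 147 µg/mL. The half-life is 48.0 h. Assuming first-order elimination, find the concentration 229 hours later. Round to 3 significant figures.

k = ln 2 / 48.0 = 0.01444 h⁻¹
C(t) = C₀ e^(−kt) = 147 × e^(−0.01444 × 229) = 147 × e^(−3.307) = 147 × 0.03663 ≈ 5.38 µg/mL

5.38 µg/mL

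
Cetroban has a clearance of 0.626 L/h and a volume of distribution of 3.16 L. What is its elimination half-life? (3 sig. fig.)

k = CL / V = 0.626 / 3.16 = 0.1981 h⁻¹
t½ = ln 2 / k = ln 2 / 0.1981 ≈ 3.50 hours

3.50 hours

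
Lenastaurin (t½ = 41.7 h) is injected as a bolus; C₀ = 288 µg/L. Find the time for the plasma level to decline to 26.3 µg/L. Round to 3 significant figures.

144 hours

k = ln 2 / 41.7 = 0.01662 h⁻¹
C(t) = C₀ e^(−kt)  ⇒  t = ln(C₀/C) / k
t = ln(288/26.3) / 0.01662 = 2.393 / 0.01662 ≈ 144 hours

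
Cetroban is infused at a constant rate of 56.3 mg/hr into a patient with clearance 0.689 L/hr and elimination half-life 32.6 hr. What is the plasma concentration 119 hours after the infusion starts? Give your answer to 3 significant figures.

75.2 µg/mL

Css = rate / CL = 56.3 / 0.689 = 81.71 µg/mL
k = ln 2 / 32.6 = 0.02126 hr⁻¹
C(t) = Css (1 − e^(−kt)) = 81.71 × (1 − e^(−2.530)) = 81.71 × 0.9204 ≈ 75.2 µg/mL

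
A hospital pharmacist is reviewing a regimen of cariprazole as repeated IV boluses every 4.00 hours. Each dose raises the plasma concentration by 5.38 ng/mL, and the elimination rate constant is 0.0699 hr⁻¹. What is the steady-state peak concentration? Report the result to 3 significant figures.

Fraction remaining after one interval: e^(−kτ) = e^(−0.06990 × 4.00) = 0.7561
R = 1 / (1 − 0.7561) = 4.100
Css,max = 5.38 × 4.100 ≈ 22.1 ng/mL

22.1 ng/mL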